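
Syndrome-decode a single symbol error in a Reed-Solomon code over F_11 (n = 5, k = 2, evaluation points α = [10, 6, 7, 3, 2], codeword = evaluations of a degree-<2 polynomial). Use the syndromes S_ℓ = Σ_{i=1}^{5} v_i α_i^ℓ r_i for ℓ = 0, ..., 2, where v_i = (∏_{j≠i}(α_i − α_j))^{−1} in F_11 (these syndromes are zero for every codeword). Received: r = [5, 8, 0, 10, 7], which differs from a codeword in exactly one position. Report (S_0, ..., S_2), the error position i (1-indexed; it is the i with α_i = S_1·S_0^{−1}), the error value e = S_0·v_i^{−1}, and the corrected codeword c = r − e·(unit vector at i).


S = (7, 4, 7), error at position 1, error magnitude e = 7, c = [9, 8, 0, 10, 7].

Step 1: column multipliers v_i = (∏_{j≠i}(α_i − α_j))^{−1} mod 11.
  i = 1 (α = 10): (10−6)(10−7)(10−3)(10−2) = 4·3·7·8 = 672 ≡ 1, so v_1 = 1^{−1} = 1 (mod 11).
  i = 2 (α = 6): (6−10)(6−7)(6−3)(6−2) = (−4)·(−1)·3·4 = 48 ≡ 4, so v_2 = 4^{−1} = 3 (mod 11).
  i = 3 (α = 7): (7−10)(7−6)(7−3)(7−2) = (−3)·1·4·5 = −60 ≡ 6, so v_3 = 6^{−1} = 2 (mod 11).
  i = 4 (α = 3): (3−10)(3−6)(3−7)(3−2) = (−7)·(−3)·(−4)·1 = −84 ≡ 4, so v_4 = 4^{−1} = 3 (mod 11).
  i = 5 (α = 2): (2−10)(2−6)(2−7)(2−3) = (−8)·(−4)·(−5)·(−1) = 160 ≡ 6, so v_5 = 6^{−1} = 2 (mod 11).
  v = [1, 3, 2, 3, 2].
Step 2: syndromes of r = [5, 8, 0, 10, 7] (all sums mod 11).
  S_0 = Σ v_i r_i = 1·5 + 3·8 + 2·0 + 3·10 + 2·7 = 73 ≡ 7.
  S_1 = Σ v_i α_i r_i = 1·10·5 + 3·6·8 + 2·7·0 + 3·3·10 + 2·2·7 = 312 ≡ 4.
  α_i^2 mod 11 = [1, 3, 5, 9, 4].
  S_2 = Σ v_i α_i^2 r_i = 1·1·5 + 3·3·8 + 2·5·0 + 3·9·10 + 2·4·7 = 403 ≡ 7.
  S = (7, 4, 7) ≠ 0, so r is not a codeword (an error is present).
Step 3: locate the error. For a single error e at position i, S_ℓ = v_i·e·α_i^ℓ, so α_err = S_1/S_0.
  S_0^{−1} = 7^{−1} = 8 (mod 11), so α_err = 4·8 = 32 ≡ 10 = α_1. Error position i = 1.
  Consistency check: S_2/S_1 = 7·3 = 21 ≡ 10 = α_err ✓ (single-error assumption holds).
Step 4: error magnitude e = S_0/v_1 = S_0·∏_{j≠1}(α_1 − α_j) = 7·1 = 7 ≡ 7 (mod 11).
Step 5: correct position 1: c_1 = r_1 − e = 5 − 7 ≡ 9 (mod 11). Hence c = [9, 8, 0, 10, 7].
  Check: interpolating c through the α_i gives m(x) = 1 + 3·x (degree < 2) with m(α_i) = c_i for every i, so c is indeed a codeword.


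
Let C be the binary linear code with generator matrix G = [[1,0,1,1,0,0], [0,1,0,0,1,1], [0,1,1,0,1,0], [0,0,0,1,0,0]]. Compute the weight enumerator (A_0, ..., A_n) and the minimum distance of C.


Weight distribution: A_0 = 1, A_1 = 1, A_2 = 3, A_3 = 6, A_4 = 3, A_5 = 1, A_6 = 1. Minimum distance d = 1.

Enumerate all 2^4 = 16 messages m ∈ F_2^4.
For each, compute codeword c = mG in F_2^6, then tally its weight.
  m = 0000 → c = 000000, weight = 0.
  m = 1000 → c = 101100, weight = 3.
  m = 0100 → c = 010011, weight = 3.
  m = 1100 → c = 111111, weight = 6.
  m = 0010 → c = 011010, weight = 3.
  m = 1010 → c = 110110, weight = 4.
  m = 0110 → c = 001001, weight = 2.
  m = 1110 → c = 100101, weight = 3.
  m = 0001 → c = 000100, weight = 1.
  m = 1001 → c = 101000, weight = 2.
  m = 0101 → c = 010111, weight = 4.
  m = 1101 → c = 111011, weight = 5.
  m = 0011 → c = 011110, weight = 4.
  m = 1011 → c = 110010, weight = 3.
  m = 0111 → c = 001101, weight = 3.
  m = 1111 → c = 100001, weight = 2.
Tally weights:
  weight 0: 1 codewords.
  weight 1: 1 codewords.
  weight 2: 3 codewords.
  weight 3: 6 codewords.
  weight 4: 3 codewords.
  weight 5: 1 codewords.
  weight 6: 1 codewords.
Minimum distance d = smallest w > 0 with A_w > 0 = 1.
Sanity: Σ A_w = 16 = 2^4 = 16 ✓.


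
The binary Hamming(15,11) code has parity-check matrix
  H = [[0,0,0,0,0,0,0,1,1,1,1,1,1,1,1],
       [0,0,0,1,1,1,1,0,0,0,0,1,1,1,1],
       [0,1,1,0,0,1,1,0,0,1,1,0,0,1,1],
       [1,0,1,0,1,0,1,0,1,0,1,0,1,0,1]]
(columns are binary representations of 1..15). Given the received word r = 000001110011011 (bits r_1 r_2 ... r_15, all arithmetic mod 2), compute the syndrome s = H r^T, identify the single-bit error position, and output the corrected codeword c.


s = (1, 1, 1, 1)^T, error position = 15, corrected codeword c = 000001110011010

Compute s = H r^T mod 2 one row at a time:
  s_1 = 1 + 0 + 0 + 1 + 1 + 0 + 1 + 1 = 5 ≡ 1 (mod 2).
  s_2 = 0 + 0 + 1 + 1 + 1 + 0 + 1 + 1 = 5 ≡ 1 (mod 2).
  s_3 = 0 + 0 + 1 + 1 + 0 + 1 + 1 + 1 = 5 ≡ 1 (mod 2).
  s_4 = 0 + 0 + 0 + 1 + 0 + 1 + 0 + 1 = 3 ≡ 1 (mod 2).
s = (1, 1, 1, 1)^T — this equals column 15 of H (binary 1111), so error is at position 15.
Correct: flip bit 15 of r = 000001110011011 to get c = 000001110011010.


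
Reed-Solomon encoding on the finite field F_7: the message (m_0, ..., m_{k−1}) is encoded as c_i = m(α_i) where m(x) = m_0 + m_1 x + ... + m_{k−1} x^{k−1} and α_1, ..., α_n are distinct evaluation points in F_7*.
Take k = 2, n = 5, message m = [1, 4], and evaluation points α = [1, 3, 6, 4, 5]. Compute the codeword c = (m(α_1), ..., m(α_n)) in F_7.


c = [5, 6, 4, 3, 0]

Message polynomial: m(x) = 1 + 4·x (mod 7).
For each evaluation point α_i, compute m(α_i) mod 7:
  α_1 = 1: Horner steps 4 → 5, so m(1) = 5.
  α_2 = 3: Horner steps 4 → 6, so m(3) = 6.
  α_3 = 6: Horner steps 4 → 4, so m(6) = 4.
  α_4 = 4: Horner steps 4 → 3, so m(4) = 3.
  α_5 = 5: Horner steps 4 → 0, so m(5) = 0.
Codeword c = [5, 6, 4, 3, 0] ∈ F_7^5.


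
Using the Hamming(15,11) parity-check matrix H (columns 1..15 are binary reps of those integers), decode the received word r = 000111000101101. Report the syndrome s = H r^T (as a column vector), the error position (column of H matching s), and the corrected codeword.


s = (0, 0, 1, 1)^T, error position = 3, corrected codeword c = 001111000101101

Compute s = H r^T mod 2 one row at a time:
  s_1 = 0 + 0 + 1 + 0 + 1 + 1 + 0 + 1 = 4 ≡ 0 (mod 2).
  s_2 = 1 + 1 + 1 + 0 + 1 + 1 + 0 + 1 = 6 ≡ 0 (mod 2).
  s_3 = 0 + 0 + 1 + 0 + 1 + 0 + 0 + 1 = 3 ≡ 1 (mod 2).
  s_4 = 0 + 0 + 1 + 0 + 0 + 0 + 1 + 1 = 3 ≡ 1 (mod 2).
s = (0, 0, 1, 1)^T — this equals column 3 of H (binary 0011), so error is at position 3.
Correct: flip bit 3 of r = 000111000101101 to get c = 001111000101101.


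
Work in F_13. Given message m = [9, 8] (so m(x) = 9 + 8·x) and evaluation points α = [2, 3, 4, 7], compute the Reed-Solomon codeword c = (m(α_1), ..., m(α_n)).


c = [12, 7, 2, 0]

Message polynomial: m(x) = 9 + 8·x (mod 13).
For each evaluation point α_i, compute m(α_i) mod 13:
  α_1 = 2: Horner steps 8 → 12, so m(2) = 12.
  α_2 = 3: Horner steps 8 → 7, so m(3) = 7.
  α_3 = 4: Horner steps 8 → 2, so m(4) = 2.
  α_4 = 7: Horner steps 8 → 0, so m(7) = 0.
Codeword c = [12, 7, 2, 0] ∈ F_13^4.


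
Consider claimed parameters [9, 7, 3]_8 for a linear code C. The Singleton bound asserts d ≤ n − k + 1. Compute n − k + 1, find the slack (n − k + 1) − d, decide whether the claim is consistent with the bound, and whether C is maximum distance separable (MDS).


Singleton RHS = n − k + 1 = 3, slack = 0, bound satisfied, MDS.

Singleton bound: d ≤ n − k + 1.
Here n = 9, k = 7, so n − k + 1 = 3.
Given d = 3, check d ≤ 3: YES.
Slack = (n − k + 1) − d = 0.
The code is MDS (slack = 0).
Description: the claimed parameters are [9, 7, 3]_8; such a code would be MDS (meets Singleton bound).


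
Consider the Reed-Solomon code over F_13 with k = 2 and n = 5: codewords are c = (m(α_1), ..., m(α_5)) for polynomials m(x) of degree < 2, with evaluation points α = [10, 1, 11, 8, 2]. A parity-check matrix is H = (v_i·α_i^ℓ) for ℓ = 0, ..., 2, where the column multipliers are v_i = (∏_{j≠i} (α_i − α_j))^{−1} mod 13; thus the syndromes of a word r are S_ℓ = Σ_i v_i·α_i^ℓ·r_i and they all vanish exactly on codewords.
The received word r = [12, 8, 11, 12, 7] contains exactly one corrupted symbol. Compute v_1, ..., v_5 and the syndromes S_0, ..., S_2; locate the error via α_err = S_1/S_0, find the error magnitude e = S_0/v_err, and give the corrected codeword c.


S = (10, 2, 3), error at position 4, error magnitude e = 11, c = [12, 8, 11, 1, 7].

Step 1: column multipliers v_i = (∏_{j≠i}(α_i − α_j))^{−1} mod 13.
  i = 1 (α = 10): (10−1)(10−11)(10−8)(10−2) = 9·(−1)·2·8 = −144 ≡ 12, so v_1 = 12^{−1} = 12 (mod 13).
  i = 2 (α = 1): (1−10)(1−11)(1−8)(1−2) = (−9)·(−10)·(−7)·(−1) = 630 ≡ 6, so v_2 = 6^{−1} = 11 (mod 13).
  i = 3 (α = 11): (11−10)(11−1)(11−8)(11−2) = 1·10·3·9 = 270 ≡ 10, so v_3 = 10^{−1} = 4 (mod 13).
  i = 4 (α = 8): (8−10)(8−1)(8−11)(8−2) = (−2)·7·(−3)·6 = 252 ≡ 5, so v_4 = 5^{−1} = 8 (mod 13).
  i = 5 (α = 2): (2−10)(2−1)(2−11)(2−8) = (−8)·1·(−9)·(−6) = −432 ≡ 10, so v_5 = 10^{−1} = 4 (mod 13).
  v = [12, 11, 4, 8, 4].
Step 2: syndromes of r = [12, 8, 11, 12, 7] (all sums mod 13).
  S_0 = Σ v_i r_i = 12·12 + 11·8 + 4·11 + 8·12 + 4·7 = 400 ≡ 10.
  S_1 = Σ v_i α_i r_i = 12·10·12 + 11·1·8 + 4·11·11 + 8·8·12 + 4·2·7 = 2836 ≡ 2.
  α_i^2 mod 13 = [9, 1, 4, 12, 4].
  S_2 = Σ v_i α_i^2 r_i = 12·9·12 + 11·1·8 + 4·4·11 + 8·12·12 + 4·4·7 = 2824 ≡ 3.
  S = (10, 2, 3) ≠ 0, so r is not a codeword (an error is present).
Step 3: locate the error. For a single error e at position i, S_ℓ = v_i·e·α_i^ℓ, so α_err = S_1/S_0.
  S_0^{−1} = 10^{−1} = 4 (mod 13), so α_err = 2·4 = 8 ≡ 8 = α_4. Error position i = 4.
  Consistency check: S_2/S_1 = 3·7 = 21 ≡ 8 = α_err ✓ (single-error assumption holds).
Step 4: error magnitude e = S_0/v_4 = S_0·∏_{j≠4}(α_4 − α_j) = 10·5 = 50 ≡ 11 (mod 13).
Step 5: correct position 4: c_4 = r_4 − e = 12 − 11 ≡ 1 (mod 13). Hence c = [12, 8, 11, 1, 7].
  Check: interpolating c through the α_i gives m(x) = 9 + 12·x (degree < 2) with m(α_i) = c_i for every i, so c is indeed a codeword.


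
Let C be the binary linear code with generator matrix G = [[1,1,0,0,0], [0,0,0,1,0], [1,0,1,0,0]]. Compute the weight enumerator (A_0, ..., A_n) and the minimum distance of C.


Weight distribution: A_0 = 1, A_1 = 1, A_2 = 3, A_3 = 3. Minimum distance d = 1.

Enumerate all 2^3 = 8 messages m ∈ F_2^3.
For each, compute codeword c = mG in F_2^5, then tally its weight.
  m = 000 → c = 00000, weight = 0.
  m = 100 → c = 11000, weight = 2.
  m = 010 → c = 00010, weight = 1.
  m = 110 → c = 11010, weight = 3.
  m = 001 → c = 10100, weight = 2.
  m = 101 → c = 01100, weight = 2.
  m = 011 → c = 10110, weight = 3.
  m = 111 → c = 01110, weight = 3.
Tally weights:
  weight 0: 1 codewords.
  weight 1: 1 codewords.
  weight 2: 3 codewords.
  weight 3: 3 codewords.
Minimum distance d = smallest w > 0 with A_w > 0 = 1.
Sanity: Σ A_w = 8 = 2^3 = 8 ✓.


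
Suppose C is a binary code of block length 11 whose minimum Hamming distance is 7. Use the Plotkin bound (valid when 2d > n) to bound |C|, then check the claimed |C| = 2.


Plotkin bound M ≤ 4; given |C| = 2 ≤ bound (satisfied).

Check applicability: 2d = 14, n = 11.
2d − n = 3 > 0, so Plotkin applies.
Compute d/(2d−n) = 7/3 ≈ 2.3333.
⌊d/(2d−n)⌋ = 2.
Plotkin bound: M ≤ 2·2 = 4.
Given |C| = 2, check: satisfied.
This |C| is below the Plotkin bound.


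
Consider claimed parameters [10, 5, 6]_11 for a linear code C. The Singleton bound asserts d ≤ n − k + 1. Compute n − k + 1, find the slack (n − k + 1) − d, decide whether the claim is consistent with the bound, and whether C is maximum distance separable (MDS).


Singleton RHS = n − k + 1 = 6, slack = 0, bound satisfied, MDS.

Singleton bound: d ≤ n − k + 1.
Here n = 10, k = 5, so n − k + 1 = 6.
Given d = 6, check d ≤ 6: YES.
Slack = (n − k + 1) − d = 0.
The code is MDS (slack = 0).
Description: the claimed parameters are [10, 5, 6]_11; such a code would be MDS (meets Singleton bound).


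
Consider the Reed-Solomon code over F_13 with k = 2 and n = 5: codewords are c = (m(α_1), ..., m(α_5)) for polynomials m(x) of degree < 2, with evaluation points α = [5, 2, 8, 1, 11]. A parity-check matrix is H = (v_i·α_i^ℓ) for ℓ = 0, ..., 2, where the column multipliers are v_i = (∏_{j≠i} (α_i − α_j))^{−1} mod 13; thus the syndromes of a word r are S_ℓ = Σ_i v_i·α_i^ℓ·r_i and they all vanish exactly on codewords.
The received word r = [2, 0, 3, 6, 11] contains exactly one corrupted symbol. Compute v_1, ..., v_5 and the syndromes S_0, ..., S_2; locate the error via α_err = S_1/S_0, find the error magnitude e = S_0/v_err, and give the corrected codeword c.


S = (9, 6, 4), error at position 1, error magnitude e = 7, c = [8, 0, 3, 6, 11].

Step 1: column multipliers v_i = (∏_{j≠i}(α_i − α_j))^{−1} mod 13.
  i = 1 (α = 5): (5−2)(5−8)(5−1)(5−11) = 3·(−3)·4·(−6) = 216 ≡ 8, so v_1 = 8^{−1} = 5 (mod 13).
  i = 2 (α = 2): (2−5)(2−8)(2−1)(2−11) = (−3)·(−6)·1·(−9) = −162 ≡ 7, so v_2 = 7^{−1} = 2 (mod 13).
  i = 3 (α = 8): (8−5)(8−2)(8−1)(8−11) = 3·6·7·(−3) = −378 ≡ 12, so v_3 = 12^{−1} = 12 (mod 13).
  i = 4 (α = 1): (1−5)(1−2)(1−8)(1−11) = (−4)·(−1)·(−7)·(−10) = 280 ≡ 7, so v_4 = 7^{−1} = 2 (mod 13).
  i = 5 (α = 11): (11−5)(11−2)(11−8)(11−1) = 6·9·3·10 = 1620 ≡ 8, so v_5 = 8^{−1} = 5 (mod 13).
  v = [5, 2, 12, 2, 5].
Step 2: syndromes of r = [2, 0, 3, 6, 11] (all sums mod 13).
  S_0 = Σ v_i r_i = 5·2 + 2·0 + 12·3 + 2·6 + 5·11 = 113 ≡ 9.
  S_1 = Σ v_i α_i r_i = 5·5·2 + 2·2·0 + 12·8·3 + 2·1·6 + 5·11·11 = 955 ≡ 6.
  α_i^2 mod 13 = [12, 4, 12, 1, 4].
  S_2 = Σ v_i α_i^2 r_i = 5·12·2 + 2·4·0 + 12·12·3 + 2·1·6 + 5·4·11 = 784 ≡ 4.
  S = (9, 6, 4) ≠ 0, so r is not a codeword (an error is present).
Step 3: locate the error. For a single error e at position i, S_ℓ = v_i·e·α_i^ℓ, so α_err = S_1/S_0.
  S_0^{−1} = 9^{−1} = 3 (mod 13), so α_err = 6·3 = 18 ≡ 5 = α_1. Error position i = 1.
  Consistency check: S_2/S_1 = 4·11 = 44 ≡ 5 = α_err ✓ (single-error assumption holds).
Step 4: error magnitude e = S_0/v_1 = S_0·∏_{j≠1}(α_1 − α_j) = 9·8 = 72 ≡ 7 (mod 13).
Step 5: correct position 1: c_1 = r_1 − e = 2 − 7 ≡ 8 (mod 13). Hence c = [8, 0, 3, 6, 11].
  Check: interpolating c through the α_i gives m(x) = 12 + 7·x (degree < 2) with m(α_i) = c_i for every i, so c is indeed a codeword.


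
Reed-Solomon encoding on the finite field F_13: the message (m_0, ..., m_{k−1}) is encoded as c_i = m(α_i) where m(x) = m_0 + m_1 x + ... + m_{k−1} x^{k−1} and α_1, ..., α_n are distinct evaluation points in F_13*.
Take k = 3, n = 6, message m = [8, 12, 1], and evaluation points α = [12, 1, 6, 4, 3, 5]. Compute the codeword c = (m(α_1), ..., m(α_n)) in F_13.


c = [10, 8, 12, 7, 1, 2]

Message polynomial: m(x) = 8 + 12·x + 1·x^2 (mod 13).
For each evaluation point α_i, compute m(α_i) mod 13:
  α_1 = 12: Horner steps 1 → 11 → 10, so m(12) = 10.
  α_2 = 1: Horner steps 1 → 0 → 8, so m(1) = 8.
  α_3 = 6: Horner steps 1 → 5 → 12, so m(6) = 12.
  α_4 = 4: Horner steps 1 → 3 → 7, so m(4) = 7.
  α_5 = 3: Horner steps 1 → 2 → 1, so m(3) = 1.
  α_6 = 5: Horner steps 1 → 4 → 2, so m(5) = 2.
Codeword c = [10, 8, 12, 7, 1, 2] ∈ F_13^6.


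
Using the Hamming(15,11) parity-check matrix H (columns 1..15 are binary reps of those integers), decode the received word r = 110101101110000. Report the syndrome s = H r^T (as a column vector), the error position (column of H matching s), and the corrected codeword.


s = (1, 1, 1, 0)^T, error position = 14, corrected codeword c = 110101101110010

Compute s = H r^T mod 2 one row at a time:
  s_1 = 0 + 1 + 1 + 1 + 0 + 0 + 0 + 0 = 3 ≡ 1 (mod 2).
  s_2 = 1 + 0 + 1 + 1 + 0 + 0 + 0 + 0 = 3 ≡ 1 (mod 2).
  s_3 = 1 + 0 + 1 + 1 + 1 + 1 + 0 + 0 = 5 ≡ 1 (mod 2).
  s_4 = 1 + 0 + 0 + 1 + 1 + 1 + 0 + 0 = 4 ≡ 0 (mod 2).
s = (1, 1, 1, 0)^T — this equals column 14 of H (binary 1110), so error is at position 14.
Correct: flip bit 14 of r = 110101101110000 to get c = 110101101110010.


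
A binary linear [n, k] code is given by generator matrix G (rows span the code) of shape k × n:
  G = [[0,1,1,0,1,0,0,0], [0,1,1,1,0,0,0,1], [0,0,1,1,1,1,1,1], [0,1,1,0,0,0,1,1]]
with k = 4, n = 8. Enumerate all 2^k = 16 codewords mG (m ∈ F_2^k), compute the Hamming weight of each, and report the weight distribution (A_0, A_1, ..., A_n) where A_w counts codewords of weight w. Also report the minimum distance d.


Weight distribution: A_0 = 1, A_2 = 1, A_3 = 6, A_4 = 5, A_5 = 2, A_6 = 1. Minimum distance d = 2.

Enumerate all 2^4 = 16 messages m ∈ F_2^4.
For each, compute codeword c = mG in F_2^8, then tally its weight.
  m = 0000 → c = 00000000, weight = 0.
  m = 1000 → c = 01101000, weight = 3.
  m = 0100 → c = 01110001, weight = 4.
  m = 1100 → c = 00011001, weight = 3.
  m = 0010 → c = 00111111, weight = 6.
  m = 1010 → c = 01010111, weight = 5.
  m = 0110 → c = 01001110, weight = 4.
  m = 1110 → c = 00100110, weight = 3.
  m = 0001 → c = 01100011, weight = 4.
  m = 1001 → c = 00001011, weight = 3.
  m = 0101 → c = 00010010, weight = 2.
  m = 1101 → c = 01111010, weight = 5.
  m = 0011 → c = 01011100, weight = 4.
  m = 1011 → c = 00110100, weight = 3.
  m = 0111 → c = 00101101, weight = 4.
  m = 1111 → c = 01000101, weight = 3.
Tally weights:
  weight 0: 1 codewords.
  weight 2: 1 codewords.
  weight 3: 6 codewords.
  weight 4: 5 codewords.
  weight 5: 2 codewords.
  weight 6: 1 codewords.
Minimum distance d = smallest w > 0 with A_w > 0 = 2.
Sanity: Σ A_w = 16 = 2^4 = 16 ✓.


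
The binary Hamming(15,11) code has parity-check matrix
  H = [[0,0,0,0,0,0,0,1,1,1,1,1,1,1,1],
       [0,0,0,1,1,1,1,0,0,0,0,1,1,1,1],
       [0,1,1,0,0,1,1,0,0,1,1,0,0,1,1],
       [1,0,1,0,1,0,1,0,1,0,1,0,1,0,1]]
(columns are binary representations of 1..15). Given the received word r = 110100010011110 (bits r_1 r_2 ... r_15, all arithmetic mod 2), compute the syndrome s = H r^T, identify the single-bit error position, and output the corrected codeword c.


s = (1, 0, 1, 1)^T, error position = 11, corrected codeword c = 110100010001110

Compute s = H r^T mod 2 one row at a time:
  s_1 = 1 + 0 + 0 + 1 + 1 + 1 + 1 + 0 = 5 ≡ 1 (mod 2).
  s_2 = 1 + 0 + 0 + 0 + 1 + 1 + 1 + 0 = 4 ≡ 0 (mod 2).
  s_3 = 1 + 0 + 0 + 0 + 0 + 1 + 1 + 0 = 3 ≡ 1 (mod 2).
  s_4 = 1 + 0 + 0 + 0 + 0 + 1 + 1 + 0 = 3 ≡ 1 (mod 2).
s = (1, 0, 1, 1)^T — this equals column 11 of H (binary 1011), so error is at position 11.
Correct: flip bit 11 of r = 110100010011110 to get c = 110100010001110.


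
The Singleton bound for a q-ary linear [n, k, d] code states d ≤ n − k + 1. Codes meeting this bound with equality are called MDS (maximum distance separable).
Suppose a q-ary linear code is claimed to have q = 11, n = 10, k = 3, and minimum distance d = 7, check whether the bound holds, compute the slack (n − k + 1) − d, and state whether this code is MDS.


Singleton RHS = n − k + 1 = 8, slack = 1, bound satisfied, not MDS.

Singleton bound: d ≤ n − k + 1.
Here n = 10, k = 3, so n − k + 1 = 8.
Given d = 7, check d ≤ 8: YES.
Slack = (n − k + 1) − d = 1.
The code is NOT MDS (slack = 1 > 0).
Description: the claimed parameters are [10, 3, 7]_11; such a code would be non-MDS.


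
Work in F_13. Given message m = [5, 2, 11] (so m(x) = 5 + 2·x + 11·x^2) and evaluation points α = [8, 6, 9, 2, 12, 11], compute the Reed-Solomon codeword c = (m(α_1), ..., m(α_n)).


c = [10, 10, 4, 1, 1, 6]

Message polynomial: m(x) = 5 + 2·x + 11·x^2 (mod 13).
For each evaluation point α_i, compute m(α_i) mod 13:
  α_1 = 8: Horner steps 11 → 12 → 10, so m(8) = 10.
  α_2 = 6: Horner steps 11 → 3 → 10, so m(6) = 10.
  α_3 = 9: Horner steps 11 → 10 → 4, so m(9) = 4.
  α_4 = 2: Horner steps 11 → 11 → 1, so m(2) = 1.
  α_5 = 12: Horner steps 11 → 4 → 1, so m(12) = 1.
  α_6 = 11: Horner steps 11 → 6 → 6, so m(11) = 6.
Codeword c = [10, 10, 4, 1, 1, 6] ∈ F_13^6.


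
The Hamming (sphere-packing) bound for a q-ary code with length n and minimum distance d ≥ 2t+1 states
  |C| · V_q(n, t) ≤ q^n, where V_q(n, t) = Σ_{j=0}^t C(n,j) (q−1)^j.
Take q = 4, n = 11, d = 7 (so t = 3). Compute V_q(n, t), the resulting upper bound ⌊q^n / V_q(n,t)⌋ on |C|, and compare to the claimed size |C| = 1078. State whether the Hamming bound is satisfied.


V_q(n, t) = 4984, q^n = 4194304, Hamming bound = 841, |C| = 1078 > bound (violated).

Step 1: Compute V_q(n, t) = Σ_{j=0}^3 C(n, j) (q−1)^j.
  j = 0: C(11,0)·(3)^0 = 1·1 = 1.
  j = 1: C(11,1)·(3)^1 = 11·3 = 33.
  j = 2: C(11,2)·(3)^2 = 55·9 = 495.
  j = 3: C(11,3)·(3)^3 = 165·27 = 4455.
  V_q(n, t) = 1 + 33 + 495 + 4455 = 4984.
Step 2: q^n = 4^11 = 4194304.
Step 3: Hamming bound ⌊q^n / V_q(n,t)⌋ = ⌊4194304/4984⌋ = 841.
Step 4: Compare |C| = 1078 to 841: violated.
The claimed |C| lies above the Hamming bound, so no 4-ary code of length 11 with d ≥ 7 can have 1078 codewords.


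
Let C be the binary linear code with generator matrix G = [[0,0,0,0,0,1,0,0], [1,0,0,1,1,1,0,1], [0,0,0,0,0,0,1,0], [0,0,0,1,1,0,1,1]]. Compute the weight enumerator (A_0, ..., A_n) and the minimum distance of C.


Weight distribution: A_0 = 1, A_1 = 3, A_2 = 3, A_3 = 2, A_4 = 3, A_5 = 3, A_6 = 1. Minimum distance d = 1.

Enumerate all 2^4 = 16 messages m ∈ F_2^4.
For each, compute codeword c = mG in F_2^8, then tally its weight.
  m = 0000 → c = 00000000, weight = 0.
  m = 1000 → c = 00000100, weight = 1.
  m = 0100 → c = 10011101, weight = 5.
  m = 1100 → c = 10011001, weight = 4.
  m = 0010 → c = 00000010, weight = 1.
  m = 1010 → c = 00000110, weight = 2.
  m = 0110 → c = 10011111, weight = 6.
  m = 1110 → c = 10011011, weight = 5.
  m = 0001 → c = 00011011, weight = 4.
  m = 1001 → c = 00011111, weight = 5.
  m = 0101 → c = 10000110, weight = 3.
  m = 1101 → c = 10000010, weight = 2.
  m = 0011 → c = 00011001, weight = 3.
  m = 1011 → c = 00011101, weight = 4.
  m = 0111 → c = 10000100, weight = 2.
  m = 1111 → c = 10000000, weight = 1.
Tally weights:
  weight 0: 1 codewords.
  weight 1: 3 codewords.
  weight 2: 3 codewords.
  weight 3: 2 codewords.
  weight 4: 3 codewords.
  weight 5: 3 codewords.
  weight 6: 1 codewords.
Minimum distance d = smallest w > 0 with A_w > 0 = 1.
Sanity: Σ A_w = 16 = 2^4 = 16 ✓.


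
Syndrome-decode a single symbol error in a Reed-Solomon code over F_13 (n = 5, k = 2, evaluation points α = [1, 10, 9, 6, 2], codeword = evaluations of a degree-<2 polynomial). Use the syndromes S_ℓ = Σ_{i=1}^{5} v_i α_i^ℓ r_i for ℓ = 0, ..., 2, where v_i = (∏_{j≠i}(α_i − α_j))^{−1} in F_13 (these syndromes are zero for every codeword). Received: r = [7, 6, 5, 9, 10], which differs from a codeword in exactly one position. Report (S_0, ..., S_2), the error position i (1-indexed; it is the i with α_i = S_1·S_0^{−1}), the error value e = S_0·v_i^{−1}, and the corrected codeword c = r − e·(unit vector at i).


S = (12, 3, 4), error at position 2, error magnitude e = 11, c = [7, 8, 5, 9, 10].

Step 1: column multipliers v_i = (∏_{j≠i}(α_i − α_j))^{−1} mod 13.
  i = 1 (α = 1): (1−10)(1−9)(1−6)(1−2) = (−9)·(−8)·(−5)·(−1) = 360 ≡ 9, so v_1 = 9^{−1} = 3 (mod 13).
  i = 2 (α = 10): (10−1)(10−9)(10−6)(10−2) = 9·1·4·8 = 288 ≡ 2, so v_2 = 2^{−1} = 7 (mod 13).
  i = 3 (α = 9): (9−1)(9−10)(9−6)(9−2) = 8·(−1)·3·7 = −168 ≡ 1, so v_3 = 1^{−1} = 1 (mod 13).
  i = 4 (α = 6): (6−1)(6−10)(6−9)(6−2) = 5·(−4)·(−3)·4 = 240 ≡ 6, so v_4 = 6^{−1} = 11 (mod 13).
  i = 5 (α = 2): (2−1)(2−10)(2−9)(2−6) = 1·(−8)·(−7)·(−4) = −224 ≡ 10, so v_5 = 10^{−1} = 4 (mod 13).
  v = [3, 7, 1, 11, 4].
Step 2: syndromes of r = [7, 6, 5, 9, 10] (all sums mod 13).
  S_0 = Σ v_i r_i = 3·7 + 7·6 + 1·5 + 11·9 + 4·10 = 207 ≡ 12.
  S_1 = Σ v_i α_i r_i = 3·1·7 + 7·10·6 + 1·9·5 + 11·6·9 + 4·2·10 = 1160 ≡ 3.
  α_i^2 mod 13 = [1, 9, 3, 10, 4].
  S_2 = Σ v_i α_i^2 r_i = 3·1·7 + 7·9·6 + 1·3·5 + 11·10·9 + 4·4·10 = 1564 ≡ 4.
  S = (12, 3, 4) ≠ 0, so r is not a codeword (an error is present).
Step 3: locate the error. For a single error e at position i, S_ℓ = v_i·e·α_i^ℓ, so α_err = S_1/S_0.
  S_0^{−1} = 12^{−1} = 12 (mod 13), so α_err = 3·12 = 36 ≡ 10 = α_2. Error position i = 2.
  Consistency check: S_2/S_1 = 4·9 = 36 ≡ 10 = α_err ✓ (single-error assumption holds).
Step 4: error magnitude e = S_0/v_2 = S_0·∏_{j≠2}(α_2 − α_j) = 12·2 = 24 ≡ 11 (mod 13).
Step 5: correct position 2: c_2 = r_2 − e = 6 − 11 ≡ 8 (mod 13). Hence c = [7, 8, 5, 9, 10].
  Check: interpolating c through the α_i gives m(x) = 4 + 3·x (degree < 2) with m(α_i) = c_i for every i, so c is indeed a codeword.


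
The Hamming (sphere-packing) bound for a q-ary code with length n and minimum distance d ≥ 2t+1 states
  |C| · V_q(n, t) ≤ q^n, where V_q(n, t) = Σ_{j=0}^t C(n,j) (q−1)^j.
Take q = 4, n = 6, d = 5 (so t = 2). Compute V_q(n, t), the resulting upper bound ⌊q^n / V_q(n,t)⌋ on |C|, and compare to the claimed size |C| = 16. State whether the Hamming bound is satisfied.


V_q(n, t) = 154, q^n = 4096, Hamming bound = 26, |C| = 16 ≤ bound (satisfied).

Step 1: Compute V_q(n, t) = Σ_{j=0}^2 C(n, j) (q−1)^j.
  j = 0: C(6,0)·(3)^0 = 1·1 = 1.
  j = 1: C(6,1)·(3)^1 = 6·3 = 18.
  j = 2: C(6,2)·(3)^2 = 15·9 = 135.
  V_q(n, t) = 1 + 18 + 135 = 154.
Step 2: q^n = 4^6 = 4096.
Step 3: Hamming bound ⌊q^n / V_q(n,t)⌋ = ⌊4096/154⌋ = 26.
Step 4: Compare |C| = 16 to 26: satisfied.
The claimed |C| lies below the Hamming bound.


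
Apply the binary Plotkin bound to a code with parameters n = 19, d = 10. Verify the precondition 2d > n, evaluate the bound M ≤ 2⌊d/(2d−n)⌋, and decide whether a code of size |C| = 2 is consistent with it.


Plotkin bound M ≤ 20; given |C| = 2 ≤ bound (satisfied).

Check applicability: 2d = 20, n = 19.
2d − n = 1 > 0, so Plotkin applies.
Compute d/(2d−n) = 10/1 ≈ 10.0000.
⌊d/(2d−n)⌋ = 10.
Plotkin bound: M ≤ 2·10 = 20.
Given |C| = 2, check: satisfied.
This |C| is below the Plotkin bound.


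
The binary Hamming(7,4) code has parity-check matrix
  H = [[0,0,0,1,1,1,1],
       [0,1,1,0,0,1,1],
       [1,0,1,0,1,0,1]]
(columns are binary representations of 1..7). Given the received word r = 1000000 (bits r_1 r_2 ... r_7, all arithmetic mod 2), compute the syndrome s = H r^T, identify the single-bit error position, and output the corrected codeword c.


s = (0, 0, 1)^T, error position = 1, corrected codeword c = 0000000

Compute s = H r^T mod 2 one row at a time:
  s_1 = 0 + 0 + 0 + 0 = 0 ≡ 0 (mod 2).
  s_2 = 0 + 0 + 0 + 0 = 0 ≡ 0 (mod 2).
  s_3 = 1 + 0 + 0 + 0 = 1 ≡ 1 (mod 2).
s = (0, 0, 1)^T — this equals column 1 of H (binary 001), so error is at position 1.
Correct: flip bit 1 of r = 1000000 to get c = 0000000.


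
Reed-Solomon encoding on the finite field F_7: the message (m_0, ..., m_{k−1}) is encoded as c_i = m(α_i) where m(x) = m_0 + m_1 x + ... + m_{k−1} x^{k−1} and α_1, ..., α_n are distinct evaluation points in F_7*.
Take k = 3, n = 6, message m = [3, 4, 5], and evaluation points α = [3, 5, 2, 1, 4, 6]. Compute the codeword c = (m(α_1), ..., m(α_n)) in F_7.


c = [4, 1, 3, 5, 1, 4]

Message polynomial: m(x) = 3 + 4·x + 5·x^2 (mod 7).
For each evaluation point α_i, compute m(α_i) mod 7:
  α_1 = 3: Horner steps 5 → 5 → 4, so m(3) = 4.
  α_2 = 5: Horner steps 5 → 1 → 1, so m(5) = 1.
  α_3 = 2: Horner steps 5 → 0 → 3, so m(2) = 3.
  α_4 = 1: Horner steps 5 → 2 → 5, so m(1) = 5.
  α_5 = 4: Horner steps 5 → 3 → 1, so m(4) = 1.
  α_6 = 6: Horner steps 5 → 6 → 4, so m(6) = 4.
Codeword c = [4, 1, 3, 5, 1, 4] ∈ F_7^6.


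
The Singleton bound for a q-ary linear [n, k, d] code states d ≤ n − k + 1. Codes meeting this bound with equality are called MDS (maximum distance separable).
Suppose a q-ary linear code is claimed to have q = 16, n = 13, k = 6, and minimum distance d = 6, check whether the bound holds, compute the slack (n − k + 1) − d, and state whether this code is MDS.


Singleton RHS = n − k + 1 = 8, slack = 2, bound satisfied, not MDS.

Singleton bound: d ≤ n − k + 1.
Here n = 13, k = 6, so n − k + 1 = 8.
Given d = 6, check d ≤ 8: YES.
Slack = (n − k + 1) − d = 2.
The code is NOT MDS (slack = 2 > 0).
Description: the claimed parameters are [13, 6, 6]_16; such a code would be non-MDS.


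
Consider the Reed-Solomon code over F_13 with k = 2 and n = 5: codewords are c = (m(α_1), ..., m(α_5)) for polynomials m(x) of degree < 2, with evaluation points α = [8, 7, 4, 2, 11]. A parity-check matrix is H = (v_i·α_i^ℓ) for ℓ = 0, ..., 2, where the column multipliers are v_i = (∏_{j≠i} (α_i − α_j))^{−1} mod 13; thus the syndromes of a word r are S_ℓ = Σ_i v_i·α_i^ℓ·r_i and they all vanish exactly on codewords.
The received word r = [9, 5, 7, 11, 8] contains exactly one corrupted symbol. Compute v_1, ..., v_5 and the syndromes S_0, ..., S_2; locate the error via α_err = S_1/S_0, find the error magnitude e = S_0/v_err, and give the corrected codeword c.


S = (1, 4, 3), error at position 3, error magnitude e = 1, c = [9, 5, 6, 11, 8].

Step 1: column multipliers v_i = (∏_{j≠i}(α_i − α_j))^{−1} mod 13.
  i = 1 (α = 8): (8−7)(8−4)(8−2)(8−11) = 1·4·6·(−3) = −72 ≡ 6, so v_1 = 6^{−1} = 11 (mod 13).
  i = 2 (α = 7): (7−8)(7−4)(7−2)(7−11) = (−1)·3·5·(−4) = 60 ≡ 8, so v_2 = 8^{−1} = 5 (mod 13).
  i = 3 (α = 4): (4−8)(4−7)(4−2)(4−11) = (−4)·(−3)·2·(−7) = −168 ≡ 1, so v_3 = 1^{−1} = 1 (mod 13).
  i = 4 (α = 2): (2−8)(2−7)(2−4)(2−11) = (−6)·(−5)·(−2)·(−9) = 540 ≡ 7, so v_4 = 7^{−1} = 2 (mod 13).
  i = 5 (α = 11): (11−8)(11−7)(11−4)(11−2) = 3·4·7·9 = 756 ≡ 2, so v_5 = 2^{−1} = 7 (mod 13).
  v = [11, 5, 1, 2, 7].
Step 2: syndromes of r = [9, 5, 7, 11, 8] (all sums mod 13).
  S_0 = Σ v_i r_i = 11·9 + 5·5 + 1·7 + 2·11 + 7·8 = 209 ≡ 1.
  S_1 = Σ v_i α_i r_i = 11·8·9 + 5·7·5 + 1·4·7 + 2·2·11 + 7·11·8 = 1655 ≡ 4.
  α_i^2 mod 13 = [12, 10, 3, 4, 4].
  S_2 = Σ v_i α_i^2 r_i = 11·12·9 + 5·10·5 + 1·3·7 + 2·4·11 + 7·4·8 = 1771 ≡ 3.
  S = (1, 4, 3) ≠ 0, so r is not a codeword (an error is present).
Step 3: locate the error. For a single error e at position i, S_ℓ = v_i·e·α_i^ℓ, so α_err = S_1/S_0.
  S_0^{−1} = 1^{−1} = 1 (mod 13), so α_err = 4·1 = 4 ≡ 4 = α_3. Error position i = 3.
  Consistency check: S_2/S_1 = 3·10 = 30 ≡ 4 = α_err ✓ (single-error assumption holds).
Step 4: error magnitude e = S_0/v_3 = S_0·∏_{j≠3}(α_3 − α_j) = 1·1 = 1 ≡ 1 (mod 13).
Step 5: correct position 3: c_3 = r_3 − e = 7 − 1 ≡ 6 (mod 13). Hence c = [9, 5, 6, 11, 8].
  Check: interpolating c through the α_i gives m(x) = 3 + 4·x (degree < 2) with m(α_i) = c_i for every i, so c is indeed a codeword.


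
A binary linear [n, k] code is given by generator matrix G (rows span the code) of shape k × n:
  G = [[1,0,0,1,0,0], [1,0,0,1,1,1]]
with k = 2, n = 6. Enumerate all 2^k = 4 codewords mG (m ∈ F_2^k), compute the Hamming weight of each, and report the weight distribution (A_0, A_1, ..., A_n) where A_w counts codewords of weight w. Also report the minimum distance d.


Weight distribution: A_0 = 1, A_2 = 2, A_4 = 1. Minimum distance d = 2.

Enumerate all 2^2 = 4 messages m ∈ F_2^2.
For each, compute codeword c = mG in F_2^6, then tally its weight.
  m = 00 → c = 000000, weight = 0.
  m = 10 → c = 100100, weight = 2.
  m = 01 → c = 100111, weight = 4.
  m = 11 → c = 000011, weight = 2.
Tally weights:
  weight 0: 1 codewords.
  weight 2: 2 codewords.
  weight 4: 1 codewords.
Minimum distance d = smallest w > 0 with A_w > 0 = 2.
Sanity: Σ A_w = 4 = 2^2 = 4 ✓.


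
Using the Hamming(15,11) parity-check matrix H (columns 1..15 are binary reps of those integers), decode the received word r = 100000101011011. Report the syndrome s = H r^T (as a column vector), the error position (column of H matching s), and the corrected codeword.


s = (1, 0, 0, 1)^T, error position = 9, corrected codeword c = 100000100011011

Compute s = H r^T mod 2 one row at a time:
  s_1 = 0 + 1 + 0 + 1 + 1 + 0 + 1 + 1 = 5 ≡ 1 (mod 2).
  s_2 = 0 + 0 + 0 + 1 + 1 + 0 + 1 + 1 = 4 ≡ 0 (mod 2).
  s_3 = 0 + 0 + 0 + 1 + 0 + 1 + 1 + 1 = 4 ≡ 0 (mod 2).
  s_4 = 1 + 0 + 0 + 1 + 1 + 1 + 0 + 1 = 5 ≡ 1 (mod 2).
s = (1, 0, 0, 1)^T — this equals column 9 of H (binary 1001), so error is at position 9.
Correct: flip bit 9 of r = 100000101011011 to get c = 100000100011011.


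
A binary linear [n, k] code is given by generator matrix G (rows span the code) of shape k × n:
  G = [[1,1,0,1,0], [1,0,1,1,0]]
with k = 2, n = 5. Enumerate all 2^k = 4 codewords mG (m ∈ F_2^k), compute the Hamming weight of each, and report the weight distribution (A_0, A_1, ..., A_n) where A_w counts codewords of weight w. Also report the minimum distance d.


Weight distribution: A_0 = 1, A_2 = 1, A_3 = 2. Minimum distance d = 2.

Enumerate all 2^2 = 4 messages m ∈ F_2^2.
For each, compute codeword c = mG in F_2^5, then tally its weight.
  m = 00 → c = 00000, weight = 0.
  m = 10 → c = 11010, weight = 3.
  m = 01 → c = 10110, weight = 3.
  m = 11 → c = 01100, weight = 2.
Tally weights:
  weight 0: 1 codewords.
  weight 2: 1 codewords.
  weight 3: 2 codewords.
Minimum distance d = smallest w > 0 with A_w > 0 = 2.
Sanity: Σ A_w = 4 = 2^2 = 4 ✓.


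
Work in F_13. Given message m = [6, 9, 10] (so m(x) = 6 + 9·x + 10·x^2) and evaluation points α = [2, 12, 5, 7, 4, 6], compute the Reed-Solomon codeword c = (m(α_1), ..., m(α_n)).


c = [12, 7, 2, 0, 7, 4]

Message polynomial: m(x) = 6 + 9·x + 10·x^2 (mod 13).
For each evaluation point α_i, compute m(α_i) mod 13:
  α_1 = 2: Horner steps 10 → 3 → 12, so m(2) = 12.
  α_2 = 12: Horner steps 10 → 12 → 7, so m(12) = 7.
  α_3 = 5: Horner steps 10 → 7 → 2, so m(5) = 2.
  α_4 = 7: Horner steps 10 → 1 → 0, so m(7) = 0.
  α_5 = 4: Horner steps 10 → 10 → 7, so m(4) = 7.
  α_6 = 6: Horner steps 10 → 4 → 4, so m(6) = 4.
Codeword c = [12, 7, 2, 0, 7, 4] ∈ F_13^6.


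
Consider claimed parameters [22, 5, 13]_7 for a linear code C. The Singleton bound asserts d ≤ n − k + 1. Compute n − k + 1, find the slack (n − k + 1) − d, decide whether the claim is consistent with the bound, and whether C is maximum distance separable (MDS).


Singleton RHS = n − k + 1 = 18, slack = 5, bound satisfied, not MDS.

Singleton bound: d ≤ n − k + 1.
Here n = 22, k = 5, so n − k + 1 = 18.
Given d = 13, check d ≤ 18: YES.
Slack = (n − k + 1) − d = 5.
The code is NOT MDS (slack = 5 > 0).
Description: the claimed parameters are [22, 5, 13]_7; such a code would be non-MDS.


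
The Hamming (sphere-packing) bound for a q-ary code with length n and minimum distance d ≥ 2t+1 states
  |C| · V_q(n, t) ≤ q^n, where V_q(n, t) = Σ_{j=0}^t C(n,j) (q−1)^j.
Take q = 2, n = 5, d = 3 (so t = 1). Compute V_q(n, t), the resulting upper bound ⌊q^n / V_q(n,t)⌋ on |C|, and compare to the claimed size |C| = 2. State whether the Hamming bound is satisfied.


V_q(n, t) = 6, q^n = 32, Hamming bound = 5, |C| = 2 ≤ bound (satisfied).

Step 1: Compute V_q(n, t) = Σ_{j=0}^1 C(n, j) (q−1)^j.
  j = 0: C(5,0)·(1)^0 = 1·1 = 1.
  j = 1: C(5,1)·(1)^1 = 5·1 = 5.
  V_q(n, t) = 1 + 5 = 6.
Step 2: q^n = 2^5 = 32.
Step 3: Hamming bound ⌊q^n / V_q(n,t)⌋ = ⌊32/6⌋ = 5.
Step 4: Compare |C| = 2 to 5: satisfied.
The claimed |C| lies below the Hamming bound.


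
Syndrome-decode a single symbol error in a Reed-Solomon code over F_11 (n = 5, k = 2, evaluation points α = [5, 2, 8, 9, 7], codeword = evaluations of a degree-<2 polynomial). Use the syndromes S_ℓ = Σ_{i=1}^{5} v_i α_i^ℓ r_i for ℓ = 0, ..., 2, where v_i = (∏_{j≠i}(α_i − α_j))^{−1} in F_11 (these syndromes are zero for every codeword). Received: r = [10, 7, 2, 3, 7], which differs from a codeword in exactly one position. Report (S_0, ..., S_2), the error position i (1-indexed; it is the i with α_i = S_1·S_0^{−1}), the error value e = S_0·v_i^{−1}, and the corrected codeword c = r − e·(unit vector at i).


S = (8, 1, 7), error at position 5, error magnitude e = 6, c = [10, 7, 2, 3, 1].

Step 1: column multipliers v_i = (∏_{j≠i}(α_i − α_j))^{−1} mod 11.
  i = 1 (α = 5): (5−2)(5−8)(5−9)(5−7) = 3·(−3)·(−4)·(−2) = −72 ≡ 5, so v_1 = 5^{−1} = 9 (mod 11).
  i = 2 (α = 2): (2−5)(2−8)(2−9)(2−7) = (−3)·(−6)·(−7)·(−5) = 630 ≡ 3, so v_2 = 3^{−1} = 4 (mod 11).
  i = 3 (α = 8): (8−5)(8−2)(8−9)(8−7) = 3·6·(−1)·1 = −18 ≡ 4, so v_3 = 4^{−1} = 3 (mod 11).
  i = 4 (α = 9): (9−5)(9−2)(9−8)(9−7) = 4·7·1·2 = 56 ≡ 1, so v_4 = 1^{−1} = 1 (mod 11).
  i = 5 (α = 7): (7−5)(7−2)(7−8)(7−9) = 2·5·(−1)·(−2) = 20 ≡ 9, so v_5 = 9^{−1} = 5 (mod 11).
  v = [9, 4, 3, 1, 5].
Step 2: syndromes of r = [10, 7, 2, 3, 7] (all sums mod 11).
  S_0 = Σ v_i r_i = 9·10 + 4·7 + 3·2 + 1·3 + 5·7 = 162 ≡ 8.
  S_1 = Σ v_i α_i r_i = 9·5·10 + 4·2·7 + 3·8·2 + 1·9·3 + 5·7·7 = 826 ≡ 1.
  α_i^2 mod 11 = [3, 4, 9, 4, 5].
  S_2 = Σ v_i α_i^2 r_i = 9·3·10 + 4·4·7 + 3·9·2 + 1·4·3 + 5·5·7 = 623 ≡ 7.
  S = (8, 1, 7) ≠ 0, so r is not a codeword (an error is present).
Step 3: locate the error. For a single error e at position i, S_ℓ = v_i·e·α_i^ℓ, so α_err = S_1/S_0.
  S_0^{−1} = 8^{−1} = 7 (mod 11), so α_err = 1·7 = 7 ≡ 7 = α_5. Error position i = 5.
  Consistency check: S_2/S_1 = 7·1 = 7 ≡ 7 = α_err ✓ (single-error assumption holds).
Step 4: error magnitude e = S_0/v_5 = S_0·∏_{j≠5}(α_5 − α_j) = 8·9 = 72 ≡ 6 (mod 11).
Step 5: correct position 5: c_5 = r_5 − e = 7 − 6 ≡ 1 (mod 11). Hence c = [10, 7, 2, 3, 1].
  Check: interpolating c through the α_i gives m(x) = 5 + 1·x (degree < 2) with m(α_i) = c_i for every i, so c is indeed a codeword.


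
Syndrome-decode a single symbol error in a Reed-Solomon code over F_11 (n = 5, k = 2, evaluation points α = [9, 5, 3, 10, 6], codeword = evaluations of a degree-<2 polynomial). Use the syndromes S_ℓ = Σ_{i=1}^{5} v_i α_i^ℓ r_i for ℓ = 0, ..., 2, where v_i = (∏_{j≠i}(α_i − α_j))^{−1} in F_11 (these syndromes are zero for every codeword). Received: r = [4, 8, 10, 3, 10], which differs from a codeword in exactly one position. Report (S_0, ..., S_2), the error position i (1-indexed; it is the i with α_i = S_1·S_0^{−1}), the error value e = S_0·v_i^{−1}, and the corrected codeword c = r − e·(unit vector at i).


S = (1, 6, 3), error at position 5, error magnitude e = 3, c = [4, 8, 10, 3, 7].

Step 1: column multipliers v_i = (∏_{j≠i}(α_i − α_j))^{−1} mod 11.
  i = 1 (α = 9): (9−5)(9−3)(9−10)(9−6) = 4·6·(−1)·3 = −72 ≡ 5, so v_1 = 5^{−1} = 9 (mod 11).
  i = 2 (α = 5): (5−9)(5−3)(5−10)(5−6) = (−4)·2·(−5)·(−1) = −40 ≡ 4, so v_2 = 4^{−1} = 3 (mod 11).
  i = 3 (α = 3): (3−9)(3−5)(3−10)(3−6) = (−6)·(−2)·(−7)·(−3) = 252 ≡ 10, so v_3 = 10^{−1} = 10 (mod 11).
  i = 4 (α = 10): (10−9)(10−5)(10−3)(10−6) = 1·5·7·4 = 140 ≡ 8, so v_4 = 8^{−1} = 7 (mod 11).
  i = 5 (α = 6): (6−9)(6−5)(6−3)(6−10) = (−3)·1·3·(−4) = 36 ≡ 3, so v_5 = 3^{−1} = 4 (mod 11).
  v = [9, 3, 10, 7, 4].
Step 2: syndromes of r = [4, 8, 10, 3, 10] (all sums mod 11).
  S_0 = Σ v_i r_i = 9·4 + 3·8 + 10·10 + 7·3 + 4·10 = 221 ≡ 1.
  S_1 = Σ v_i α_i r_i = 9·9·4 + 3·5·8 + 10·3·10 + 7·10·3 + 4·6·10 = 1194 ≡ 6.
  α_i^2 mod 11 = [4, 3, 9, 1, 3].
  S_2 = Σ v_i α_i^2 r_i = 9·4·4 + 3·3·8 + 10·9·10 + 7·1·3 + 4·3·10 = 1257 ≡ 3.
  S = (1, 6, 3) ≠ 0, so r is not a codeword (an error is present).
Step 3: locate the error. For a single error e at position i, S_ℓ = v_i·e·α_i^ℓ, so α_err = S_1/S_0.
  S_0^{−1} = 1^{−1} = 1 (mod 11), so α_err = 6·1 = 6 ≡ 6 = α_5. Error position i = 5.
  Consistency check: S_2/S_1 = 3·2 = 6 ≡ 6 = α_err ✓ (single-error assumption holds).
Step 4: error magnitude e = S_0/v_5 = S_0·∏_{j≠5}(α_5 − α_j) = 1·3 = 3 ≡ 3 (mod 11).
Step 5: correct position 5: c_5 = r_5 − e = 10 − 3 ≡ 7 (mod 11). Hence c = [4, 8, 10, 3, 7].
  Check: interpolating c through the α_i gives m(x) = 2 + 10·x (degree < 2) with m(α_i) = c_i for every i, so c is indeed a codeword.
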